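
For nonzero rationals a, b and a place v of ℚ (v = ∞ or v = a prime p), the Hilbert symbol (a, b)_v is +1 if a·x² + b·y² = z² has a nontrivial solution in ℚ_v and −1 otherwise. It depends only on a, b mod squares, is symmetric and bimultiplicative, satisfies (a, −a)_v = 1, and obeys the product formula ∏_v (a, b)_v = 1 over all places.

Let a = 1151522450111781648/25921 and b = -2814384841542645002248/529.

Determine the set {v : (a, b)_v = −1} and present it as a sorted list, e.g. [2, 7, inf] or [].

Mod squares: a ≡ 17, b ≡ -1495762. Check v ∈ {∞, 2, 3, 7, 17, 23, 29, 37, 41}.
v=23: a=23^-2·(≡17), b=23^-2·(≡17) mod 23; (17|23)=-1, (17|23)=-1; (−1)^{-2·-2·11}·(-1)^-2·(-1)^-2 = +1.
v=7: a=7^-2·(≡3), b=7^0·(≡5) mod 7; (3|7)=-1, (5|7)=-1; (−1)^{-2·0·3}·(-1)^0·(-1)^-2 = +1.
v=2: v_2(a)=4, v_2(b)=3; units ≡ 1, 7 (mod 8); ε·ε+αω+βω = 0·1+4·0+3·0 ≡ 0  ⇒  (a,b)_2 = +1.
v=3: a=3^2·(≡2), b=3^0·(≡2) mod 3; (2|3)=-1, (2|3)=-1; (−1)^{2·0·1}·(-1)^0·(-1)^2 = +1.
v=17: a=17^3·(≡9), b=17^3·(≡14) mod 17; (9|17)=+1, (14|17)=-1; (−1)^{3·3·8}·(+1)^3·(-1)^3 = -1.
v=37: a=37^2·(≡19), b=37^3·(≡23) mod 37; (19|37)=-1, (23|37)=-1; (−1)^{2·3·18}·(-1)^3·(-1)^2 = -1.
v=∞: 17 > 0 and -1495762 < 0  ⇒  (a,b)_∞ = +1.
v=41: a=41^2·(≡3), b=41^3·(≡18) mod 41; (3|41)=-1, (18|41)=+1; (−1)^{2·3·20}·(-1)^3·(+1)^2 = -1.
v=29: a=29^4·(≡3), b=29^5·(≡28) mod 29; (3|29)=-1, (28|29)=+1; (−1)^{4·5·14}·(-1)^5·(+1)^4 = -1.
|Ram(17, -1495762)| = 4, even; anisotropic at {17, 29, 37, 41}.

[17, 29, 37, 41]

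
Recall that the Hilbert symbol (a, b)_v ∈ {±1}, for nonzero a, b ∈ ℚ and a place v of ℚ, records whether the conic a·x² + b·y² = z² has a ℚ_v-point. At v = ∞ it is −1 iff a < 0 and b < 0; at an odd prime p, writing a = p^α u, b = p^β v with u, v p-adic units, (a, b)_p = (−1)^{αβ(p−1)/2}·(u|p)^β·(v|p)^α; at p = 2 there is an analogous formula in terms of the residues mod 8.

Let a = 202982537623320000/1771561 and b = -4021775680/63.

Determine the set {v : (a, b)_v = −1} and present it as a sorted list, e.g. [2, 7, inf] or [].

(a, b) ≡ (13727, -439881715) mod (ℚ^×)²; places V = {2, 3, 5, 7, 11, 13, 17, 29, 37, 53, ∞}.
(a,b)_∞: sgn(13727)=+, sgn(-439881715)=−, so +1.
(a,b)_2: α=6, β=6; u≡7, v≡5 (mod 8); ε(u)ε(v)=1·0, αω(v)=6·1, βω(u)=6·0; sum ≡ 0  ⇒  +1.
(a,b)_37: α=1, u≡26; β=1, v≡27 (mod 37); (26|37)=+1, (27|37)=+1; sign (−1)^0·+1^1·+1^1 = +1.
(a,b)_3: α=2, u≡2; β=-2, v≡2 (mod 3); (2|3)=-1, (2|3)=-1; sign (−1)^0·-1^-2·-1^2 = +1.
(a,b)_53: α=1, u≡42; β=1, v≡19 (mod 53); (42|53)=+1, (19|53)=-1; sign (−1)^0·+1^1·-1^1 = -1.
(a,b)_17: α=2, u≡4; β=1, v≡13 (mod 17); (4|17)=+1, (13|17)=+1; sign (−1)^0·+1^1·+1^2 = +1.
(a,b)_13: α=2, u≡4; β=1, v≡8 (mod 13); (4|13)=+1, (8|13)=-1; sign (−1)^0·+1^1·-1^2 = +1.
(a,b)_5: α=4, u≡2; β=1, v≡3 (mod 5); (2|5)=-1, (3|5)=-1; sign (−1)^0·-1^1·-1^4 = -1.
(a,b)_29: α=2, u≡15; β=1, v≡28 (mod 29); (15|29)=-1, (28|29)=+1; sign (−1)^0·-1^1·+1^2 = -1.
(a,b)_11: α=-6, u≡7; β=0, v≡7 (mod 11); (7|11)=-1, (7|11)=-1; sign (−1)^0·-1^0·-1^-6 = +1.
(a,b)_7: α=1, u≡1; β=-1, v≡4 (mod 7); (1|7)=+1, (4|7)=+1; sign (−1)^1·+1^-1·+1^1 = -1.
(13727, -439881715 / ℚ) ramifies at {5, 7, 29, 53}: a division algebra.

[5, 7, 29, 53]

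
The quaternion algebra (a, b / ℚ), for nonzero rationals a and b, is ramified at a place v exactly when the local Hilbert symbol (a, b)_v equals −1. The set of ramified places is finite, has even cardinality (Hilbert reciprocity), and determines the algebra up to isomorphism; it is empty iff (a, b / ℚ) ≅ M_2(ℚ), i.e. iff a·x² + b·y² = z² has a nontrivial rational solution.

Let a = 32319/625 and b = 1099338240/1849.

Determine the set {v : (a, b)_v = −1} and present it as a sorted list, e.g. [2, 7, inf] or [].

(a, b) ≡ (399, 210) mod (ℚ^×)²; places V = {2, 3, 5, 7, 11, 13, 19, 43, ∞}.
(a,b)_19: α=1, u≡14; β=0, v≡17 (mod 19); (14|19)=-1, (17|19)=+1; sign (−1)^0·-1^0·+1^1 = +1.
(a,b)_∞: sgn(399)=+, sgn(210)=+, so +1.
(a,b)_13: α=0, u≡1; β=2, v≡11 (mod 13); (1|13)=+1, (11|13)=-1; sign (−1)^0·+1^2·-1^0 = +1.
(a,b)_3: α=5, u≡1; β=1, v≡1 (mod 3); (1|3)=+1, (1|3)=+1; sign (−1)^1·+1^1·+1^5 = -1.
(a,b)_11: α=0, u≡5; β=2, v≡1 (mod 11); (5|11)=+1, (1|11)=+1; sign (−1)^0·+1^2·+1^0 = +1.
(a,b)_5: α=-4, u≡4; β=1, v≡2 (mod 5); (4|5)=+1, (2|5)=-1; sign (−1)^0·+1^1·-1^-4 = +1.
(a,b)_43: α=0, u≡3; β=-2, v≡25 (mod 43); (3|43)=-1, (25|43)=+1; sign (−1)^0·-1^-2·+1^0 = +1.
(a,b)_7: α=1, u≡2; β=1, v≡2 (mod 7); (2|7)=+1, (2|7)=+1; sign (−1)^1·+1^1·+1^1 = -1.
(a,b)_2: α=0, β=9; u≡7, v≡1 (mod 8); ε(u)ε(v)=1·0, αω(v)=0·0, βω(u)=9·0; sum ≡ 0  ⇒  +1.
Ram(399, 210) = {3, 7}; no ℚ_3-point on the conic.

[3, 7]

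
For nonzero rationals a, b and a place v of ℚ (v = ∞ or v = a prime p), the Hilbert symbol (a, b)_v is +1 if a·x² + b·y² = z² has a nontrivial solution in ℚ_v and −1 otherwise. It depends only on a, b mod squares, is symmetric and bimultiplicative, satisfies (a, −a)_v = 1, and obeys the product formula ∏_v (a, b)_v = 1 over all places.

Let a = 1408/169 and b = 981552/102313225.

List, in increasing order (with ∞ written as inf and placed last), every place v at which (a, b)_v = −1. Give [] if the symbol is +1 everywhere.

[]

(a, b) ≡ (22, 3) mod (ℚ^×)²; places V = {2, 3, 5, 7, 11, 13, 17, ∞}.
(a,b)_17: α=0, u≡3; β=-4, v≡6 (mod 17); (3|17)=-1, (6|17)=-1; sign (−1)^0·-1^-4·-1^0 = +1.
(a,b)_3: α=0, u≡1; β=1, v≡1 (mod 3); (1|3)=+1, (1|3)=+1; sign (−1)^0·+1^1·+1^0 = +1.
(a,b)_7: α=0, u≡1; β=-2, v≡6 (mod 7); (1|7)=+1, (6|7)=-1; sign (−1)^0·+1^-2·-1^0 = +1.
(a,b)_5: α=0, u≡2; β=-2, v≡3 (mod 5); (2|5)=-1, (3|5)=-1; sign (−1)^0·-1^-2·-1^0 = +1.
(a,b)_2: α=7, β=4; u≡3, v≡3 (mod 8); ε(u)ε(v)=1·1, αω(v)=7·1, βω(u)=4·1; sum ≡ 0  ⇒  +1.
(a,b)_11: α=1, u≡10; β=2, v≡9 (mod 11); (10|11)=-1, (9|11)=+1; sign (−1)^0·-1^2·+1^1 = +1.
(a,b)_∞: sgn(22)=+, sgn(3)=+, so +1.
(a,b)_13: α=-2, u≡4; β=2, v≡10 (mod 13); (4|13)=+1, (10|13)=+1; sign (−1)^0·+1^2·+1^-2 = +1.
Every local symbol is +1, so the conic 22·x² + 3·y² = z² has ℚ_v-points for all v and hence a ℚ-point; (a, b / ℚ) ≅ M_2(ℚ).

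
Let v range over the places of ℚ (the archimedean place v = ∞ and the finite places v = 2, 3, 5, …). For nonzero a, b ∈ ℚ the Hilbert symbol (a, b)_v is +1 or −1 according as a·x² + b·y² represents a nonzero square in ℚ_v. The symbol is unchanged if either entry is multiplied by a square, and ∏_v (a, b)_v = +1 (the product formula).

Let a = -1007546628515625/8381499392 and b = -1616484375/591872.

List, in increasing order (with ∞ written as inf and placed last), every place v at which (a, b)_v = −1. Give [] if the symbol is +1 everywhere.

[5, inf]

(a, b) ≡ (-2, -190) mod (ℚ^×)²; places V = {2, 3, 5, 7, 11, 17, 19, ∞}.
(a,b)_11: α=2, u≡4; β=2, v≡8 (mod 11); (4|11)=+1, (8|11)=-1; sign (−1)^0·+1^2·-1^2 = +1.
(a,b)_∞: sgn(-2)=−, sgn(-190)=−, so -1.
(a,b)_3: α=10, u≡1; β=2, v≡2 (mod 3); (1|3)=+1, (2|3)=-1; sign (−1)^0·+1^2·-1^10 = +1.
(a,b)_5: α=8, u≡3; β=7, v≡2 (mod 5); (3|5)=-1, (2|5)=-1; sign (−1)^0·-1^7·-1^8 = -1.
(a,b)_2: α=-11, β=-11; u≡7, v≡1 (mod 8); ε(u)ε(v)=1·0, αω(v)=-11·0, βω(u)=-11·0; sum ≡ 0  ⇒  +1.
(a,b)_7: α=-2, u≡6; β=0, v≡5 (mod 7); (6|7)=-1, (5|7)=-1; sign (−1)^0·-1^0·-1^-2 = +1.
(a,b)_17: α=-4, u≡13; β=-2, v≡6 (mod 17); (13|17)=+1, (6|17)=-1; sign (−1)^0·+1^-2·-1^-4 = +1.
(a,b)_19: α=2, u≡11; β=1, v≡6 (mod 19); (11|19)=+1, (6|19)=+1; sign (−1)^0·+1^1·+1^2 = +1.
Ram(-2, -190) = {5, ∞}; no ℚ_5-point on the conic.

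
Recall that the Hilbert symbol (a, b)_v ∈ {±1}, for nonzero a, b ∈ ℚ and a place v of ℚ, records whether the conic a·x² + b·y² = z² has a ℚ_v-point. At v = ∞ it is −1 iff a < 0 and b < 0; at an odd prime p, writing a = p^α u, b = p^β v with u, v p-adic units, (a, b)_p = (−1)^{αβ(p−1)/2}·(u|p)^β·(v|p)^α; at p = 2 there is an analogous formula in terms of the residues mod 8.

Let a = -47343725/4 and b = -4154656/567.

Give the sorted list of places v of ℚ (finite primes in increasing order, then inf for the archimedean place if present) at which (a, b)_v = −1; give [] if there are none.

[2, 7, 13, 17, 37, inf]

(a, b) ≡ (-1893749, -15022) mod (ℚ^×)²; places V = {2, 3, 5, 7, 11, 13, 17, 19, 29, 37, 41, ∞}.
(a,b)_17: α=1, u≡8; β=0, v≡7 (mod 17); (8|17)=+1, (7|17)=-1; sign (−1)^0·+1^0·-1^1 = -1.
(a,b)_3: α=0, u≡1; β=-4, v≡2 (mod 3); (1|3)=+1, (2|3)=-1; sign (−1)^0·+1^-4·-1^0 = +1.
(a,b)_7: α=0, u≡3; β=-1, v≡3 (mod 7); (3|7)=-1, (3|7)=-1; sign (−1)^0·-1^-1·-1^0 = -1.
(a,b)_19: α=1, u≡14; β=0, v≡7 (mod 19); (14|19)=-1, (7|19)=+1; sign (−1)^0·-1^0·+1^1 = +1.
(a,b)_13: α=1, u≡2; β=0, v≡5 (mod 13); (2|13)=-1, (5|13)=-1; sign (−1)^0·-1^0·-1^1 = -1.
(a,b)_2: α=-2, β=5; u≡3, v≡1 (mod 8); ε(u)ε(v)=1·0, αω(v)=-2·0, βω(u)=5·1; sum ≡ 1  ⇒  -1.
(a,b)_41: α=1, u≡10; β=0, v≡18 (mod 41); (10|41)=+1, (18|41)=+1; sign (−1)^0·+1^0·+1^1 = +1.
(a,b)_29: α=0, u≡20; β=1, v≡7 (mod 29); (20|29)=+1, (7|29)=+1; sign (−1)^0·+1^1·+1^0 = +1.
(a,b)_11: α=1, u≡7; β=2, v≡1 (mod 11); (7|11)=-1, (1|11)=+1; sign (−1)^0·-1^2·+1^1 = +1.
(a,b)_∞: sgn(-1893749)=−, sgn(-15022)=−, so -1.
(a,b)_37: α=0, u≡8; β=1, v≡16 (mod 37); (8|37)=-1, (16|37)=+1; sign (−1)^0·-1^1·+1^0 = -1.
(a,b)_5: α=2, u≡4; β=0, v≡2 (mod 5); (4|5)=+1, (2|5)=-1; sign (−1)^0·+1^0·-1^2 = +1.
(-1893749, -15022 / ℚ) ramifies at {2, 7, 13, 17, 37, ∞}: a division algebra.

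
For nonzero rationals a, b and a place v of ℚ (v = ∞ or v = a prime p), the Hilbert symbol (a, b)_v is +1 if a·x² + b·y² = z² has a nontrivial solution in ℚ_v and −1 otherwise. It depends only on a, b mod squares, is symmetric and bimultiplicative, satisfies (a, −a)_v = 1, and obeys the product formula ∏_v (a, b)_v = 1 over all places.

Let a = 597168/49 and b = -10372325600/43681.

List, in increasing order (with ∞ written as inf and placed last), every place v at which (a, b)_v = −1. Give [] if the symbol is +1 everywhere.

Mod squares: a ≡ 4147, b ≡ -89726. Check v ∈ {∞, 2, 3, 5, 7, 11, 13, 17, 19, 29}.
v=17: a=17^0·(≡4), b=17^3·(≡8) mod 17; (4|17)=+1, (8|17)=+1; (−1)^{0·3·8}·(+1)^3·(+1)^0 = +1.
v=7: a=7^-2·(≡5), b=7^1·(≡5) mod 7; (5|7)=-1, (5|7)=-1; (−1)^{-2·1·3}·(-1)^1·(-1)^-2 = -1.
v=11: a=11^1·(≡5), b=11^-2·(≡5) mod 11; (5|11)=+1, (5|11)=+1; (−1)^{1·-2·5}·(+1)^-2·(+1)^1 = +1.
v=3: a=3^2·(≡1), b=3^0·(≡1) mod 3; (1|3)=+1, (1|3)=+1; (−1)^{2·0·1}·(+1)^0·(+1)^2 = +1.
v=2: v_2(a)=4, v_2(b)=5; units ≡ 3, 1 (mod 8); ε·ε+αω+βω = 1·0+4·0+5·1 ≡ 1  ⇒  (a,b)_2 = -1.
v=5: a=5^0·(≡2), b=5^2·(≡1) mod 5; (2|5)=-1, (1|5)=+1; (−1)^{0·2·2}·(-1)^2·(+1)^0 = +1.
v=19: a=19^0·(≡5), b=19^-2·(≡9) mod 19; (5|19)=+1, (9|19)=+1; (−1)^{0·-2·9}·(+1)^-2·(+1)^0 = +1.
v=∞: 4147 > 0 and -89726 < 0  ⇒  (a,b)_∞ = +1.
v=13: a=13^1·(≡2), b=13^1·(≡4) mod 13; (2|13)=-1, (4|13)=+1; (−1)^{1·1·6}·(-1)^1·(+1)^1 = -1.
v=29: a=29^1·(≡3), b=29^1·(≡16) mod 29; (3|29)=-1, (16|29)=+1; (−1)^{1·1·14}·(-1)^1·(+1)^1 = -1.
|Ram(4147, -89726)| = 4, even; anisotropic at {2, 7, 13, 29}.

[2, 7, 13, 29]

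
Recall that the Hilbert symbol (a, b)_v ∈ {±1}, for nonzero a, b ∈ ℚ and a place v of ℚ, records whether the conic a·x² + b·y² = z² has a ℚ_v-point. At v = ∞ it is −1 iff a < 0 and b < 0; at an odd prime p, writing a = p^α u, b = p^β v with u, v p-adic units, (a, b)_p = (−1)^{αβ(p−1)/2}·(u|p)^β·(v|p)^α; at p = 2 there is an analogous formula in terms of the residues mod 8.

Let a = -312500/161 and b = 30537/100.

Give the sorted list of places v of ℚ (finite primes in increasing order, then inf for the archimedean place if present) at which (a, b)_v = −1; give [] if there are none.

Mod squares: a ≡ -805, b ≡ 377. Check v ∈ {∞, 2, 3, 5, 7, 13, 23, 29}.
v=29: a=29^0·(≡22), b=29^1·(≡23) mod 29; (22|29)=+1, (23|29)=+1; (−1)^{0·1·14}·(+1)^1·(+1)^0 = +1.
v=2: v_2(a)=2, v_2(b)=-2; units ≡ 3, 1 (mod 8); ε·ε+αω+βω = 1·0+2·0+-2·1 ≡ 0  ⇒  (a,b)_2 = +1.
v=∞: -805 < 0 and 377 > 0  ⇒  (a,b)_∞ = +1.
v=13: a=13^0·(≡4), b=13^1·(≡1) mod 13; (4|13)=+1, (1|13)=+1; (−1)^{0·1·6}·(+1)^1·(+1)^0 = +1.
v=23: a=23^-1·(≡10), b=23^0·(≡2) mod 23; (10|23)=-1, (2|23)=+1; (−1)^{-1·0·11}·(-1)^0·(+1)^-1 = +1.
v=3: a=3^0·(≡2), b=3^4·(≡2) mod 3; (2|3)=-1, (2|3)=-1; (−1)^{0·4·1}·(-1)^4·(-1)^0 = +1.
v=7: a=7^-1·(≡4), b=7^0·(≡5) mod 7; (4|7)=+1, (5|7)=-1; (−1)^{-1·0·3}·(+1)^0·(-1)^-1 = -1.
v=5: a=5^7·(≡1), b=5^-2·(≡3) mod 5; (1|5)=+1, (3|5)=-1; (−1)^{7·-2·2}·(+1)^-2·(-1)^7 = -1.
Ram(-805, 377) = {5, 7}; no ℚ_5-point on the conic.

[5, 7]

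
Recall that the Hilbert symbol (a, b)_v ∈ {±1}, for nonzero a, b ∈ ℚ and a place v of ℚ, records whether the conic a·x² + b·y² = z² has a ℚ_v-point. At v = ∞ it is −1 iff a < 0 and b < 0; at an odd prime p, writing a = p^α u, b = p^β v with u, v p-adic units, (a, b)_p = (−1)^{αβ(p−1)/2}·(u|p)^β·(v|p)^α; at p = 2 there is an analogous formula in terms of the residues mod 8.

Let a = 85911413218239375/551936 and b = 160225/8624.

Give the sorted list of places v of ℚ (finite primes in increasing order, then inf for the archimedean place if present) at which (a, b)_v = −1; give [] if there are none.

[11, 17]

Mod squares: a ≡ 1621477, b ≡ 70499. Check v ∈ {∞, 2, 3, 5, 7, 11, 13, 17, 23, 29}.
v=29: a=29^3·(≡20), b=29^1·(≡4) mod 29; (20|29)=+1, (4|29)=+1; (−1)^{3·1·14}·(+1)^1·(+1)^3 = +1.
v=7: a=7^-2·(≡4), b=7^-2·(≡2) mod 7; (4|7)=+1, (2|7)=+1; (−1)^{-2·-2·3}·(+1)^-2·(+1)^-2 = +1.
v=2: v_2(a)=-10, v_2(b)=-4; units ≡ 5, 3 (mod 8); ε·ε+αω+βω = 0·1+-10·1+-4·1 ≡ 0  ⇒  (a,b)_2 = +1.
v=11: a=11^-1·(≡6), b=11^-1·(≡7) mod 11; (6|11)=-1, (7|11)=-1; (−1)^{-1·-1·5}·(-1)^-1·(-1)^-1 = -1.
v=13: a=13^3·(≡6), b=13^1·(≡8) mod 13; (6|13)=-1, (8|13)=-1; (−1)^{3·1·6}·(-1)^1·(-1)^3 = +1.
v=3: a=3^8·(≡1), b=3^0·(≡2) mod 3; (1|3)=+1, (2|3)=-1; (−1)^{8·0·1}·(+1)^0·(-1)^8 = +1.
v=23: a=23^1·(≡13), b=23^0·(≡16) mod 23; (13|23)=+1, (16|23)=+1; (−1)^{1·0·11}·(+1)^0·(+1)^1 = +1.
v=17: a=17^1·(≡5), b=17^1·(≡15) mod 17; (5|17)=-1, (15|17)=+1; (−1)^{1·1·8}·(-1)^1·(+1)^1 = -1.
v=∞: 1621477 > 0 and 70499 > 0  ⇒  (a,b)_∞ = +1.
v=5: a=5^4·(≡3), b=5^2·(≡1) mod 5; (3|5)=-1, (1|5)=+1; (−1)^{4·2·2}·(-1)^2·(+1)^4 = +1.
(1621477, 70499 / ℚ) ramifies at {11, 17}: a division algebra.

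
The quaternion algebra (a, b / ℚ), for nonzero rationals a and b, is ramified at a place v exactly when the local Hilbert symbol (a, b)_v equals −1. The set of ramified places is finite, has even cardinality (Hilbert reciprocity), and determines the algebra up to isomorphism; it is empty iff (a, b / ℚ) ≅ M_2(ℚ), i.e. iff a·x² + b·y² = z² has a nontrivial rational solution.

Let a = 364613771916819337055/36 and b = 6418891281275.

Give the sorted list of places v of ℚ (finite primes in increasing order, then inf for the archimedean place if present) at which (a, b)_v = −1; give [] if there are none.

[2, 17]

(a, b) ≡ (763895, 11) mod (ℚ^×)²; places V = {2, 3, 5, 11, 13, 17, 19, 43, ∞}.
(a,b)_17: α=3, u≡9; β=2, v≡6 (mod 17); (9|17)=+1, (6|17)=-1; sign (−1)^0·+1^2·-1^3 = -1.
(a,b)_3: α=-2, u≡2; β=0, v≡2 (mod 3); (2|3)=-1, (2|3)=-1; sign (−1)^0·-1^0·-1^-2 = +1.
(a,b)_19: α=3, u≡17; β=2, v≡11 (mod 19); (17|19)=+1, (11|19)=+1; sign (−1)^0·+1^2·+1^3 = +1.
(a,b)_2: α=-2, β=0; u≡7, v≡3 (mod 8); ε(u)ε(v)=1·1, αω(v)=-2·1, βω(u)=0·0; sum ≡ 1  ⇒  -1.
(a,b)_11: α=5, u≡6; β=3, v≡4 (mod 11); (6|11)=-1, (4|11)=+1; sign (−1)^1·-1^3·+1^5 = +1.
(a,b)_∞: sgn(763895)=+, sgn(11)=+, so +1.
(a,b)_5: α=1, u≡1; β=2, v≡1 (mod 5); (1|5)=+1, (1|5)=+1; sign (−1)^0·+1^2·+1^1 = +1.
(a,b)_13: α=2, u≡2; β=0, v≡5 (mod 13); (2|13)=-1, (5|13)=-1; sign (−1)^0·-1^0·-1^2 = +1.
(a,b)_43: α=3, u≡35; β=2, v≡9 (mod 43); (35|43)=+1, (9|43)=+1; sign (−1)^0·+1^2·+1^3 = +1.
(763895, 11 / ℚ) ramifies at {2, 17}: a division algebra.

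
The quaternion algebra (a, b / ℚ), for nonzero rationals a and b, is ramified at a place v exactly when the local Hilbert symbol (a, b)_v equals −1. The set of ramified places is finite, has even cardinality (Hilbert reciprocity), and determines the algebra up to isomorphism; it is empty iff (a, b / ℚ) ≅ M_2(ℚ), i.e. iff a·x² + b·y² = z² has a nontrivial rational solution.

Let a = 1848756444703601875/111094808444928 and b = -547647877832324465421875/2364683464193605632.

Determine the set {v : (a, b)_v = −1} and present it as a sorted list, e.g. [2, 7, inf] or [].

(a, b) ≡ (8866, -363506) mod (ℚ^×)²; places V = {2, 3, 5, 7, 11, 13, 17, 19, 23, 31, 41, ∞}.
(a,b)_31: α=1, u≡1; β=1, v≡29 (mod 31); (1|31)=+1, (29|31)=-1; sign (−1)^1·+1^1·-1^1 = +1.
(a,b)_∞: sgn(8866)=+, sgn(-363506)=−, so +1.
(a,b)_13: α=5, u≡8; β=5, v≡10 (mod 13); (8|13)=-1, (10|13)=+1; sign (−1)^0·-1^5·+1^5 = -1.
(a,b)_5: α=4, u≡1; β=6, v≡4 (mod 5); (1|5)=+1, (4|5)=+1; sign (−1)^0·+1^6·+1^4 = +1.
(a,b)_19: α=-2, u≡14; β=0, v≡14 (mod 19); (14|19)=-1, (14|19)=-1; sign (−1)^0·-1^0·-1^-2 = +1.
(a,b)_41: α=2, u≡40; β=3, v≡1 (mod 41); (40|41)=+1, (1|41)=+1; sign (−1)^0·+1^3·+1^2 = +1.
(a,b)_7: α=-2, u≡4; β=-4, v≡1 (mod 7); (4|7)=+1, (1|7)=+1; sign (−1)^0·+1^-4·+1^-2 = +1.
(a,b)_23: α=2, u≡7; β=2, v≡4 (mod 23); (7|23)=-1, (4|23)=+1; sign (−1)^0·-1^2·+1^2 = +1.
(a,b)_11: α=-3, u≡9; β=-5, v≡9 (mod 11); (9|11)=+1, (9|11)=+1; sign (−1)^1·+1^-5·+1^-3 = -1.
(a,b)_3: α=-2, u≡1; β=-6, v≡1 (mod 3); (1|3)=+1, (1|3)=+1; sign (−1)^0·+1^-6·+1^-2 = +1.
(a,b)_17: α=2, u≡9; β=4, v≡7 (mod 17); (9|17)=+1, (7|17)=-1; sign (−1)^0·+1^4·-1^2 = +1.
(a,b)_2: α=-19, β=-23; u≡1, v≡7 (mod 8); ε(u)ε(v)=0·1, αω(v)=-19·0, βω(u)=-23·0; sum ≡ 0  ⇒  +1.
(8866, -363506 / ℚ) ramifies at {11, 13}: a division algebra.

[11, 13]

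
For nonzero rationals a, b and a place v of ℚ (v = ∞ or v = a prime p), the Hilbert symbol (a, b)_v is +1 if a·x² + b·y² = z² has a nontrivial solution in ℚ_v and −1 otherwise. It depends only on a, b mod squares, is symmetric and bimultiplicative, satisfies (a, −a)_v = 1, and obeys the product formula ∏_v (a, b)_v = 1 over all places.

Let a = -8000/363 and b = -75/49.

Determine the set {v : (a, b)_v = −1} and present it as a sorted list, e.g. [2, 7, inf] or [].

[5, inf]

(a, b) ≡ (-15, -3) mod (ℚ^×)²; places V = {2, 3, 5, 7, 11, ∞}.
(a,b)_5: α=3, u≡2; β=2, v≡3 (mod 5); (2|5)=-1, (3|5)=-1; sign (−1)^0·-1^2·-1^3 = -1.
(a,b)_3: α=-1, u≡1; β=1, v≡2 (mod 3); (1|3)=+1, (2|3)=-1; sign (−1)^1·+1^1·-1^-1 = +1.
(a,b)_∞: sgn(-15)=−, sgn(-3)=−, so -1.
(a,b)_7: α=0, u≡6; β=-2, v≡2 (mod 7); (6|7)=-1, (2|7)=+1; sign (−1)^0·-1^-2·+1^0 = +1.
(a,b)_11: α=-2, u≡10; β=0, v≡7 (mod 11); (10|11)=-1, (7|11)=-1; sign (−1)^0·-1^0·-1^-2 = +1.
(a,b)_2: α=6, β=0; u≡1, v≡5 (mod 8); ε(u)ε(v)=0·0, αω(v)=6·1, βω(u)=0·0; sum ≡ 0  ⇒  +1.
Ram(-15, -3) = {5, ∞}; no ℚ_5-point on the conic.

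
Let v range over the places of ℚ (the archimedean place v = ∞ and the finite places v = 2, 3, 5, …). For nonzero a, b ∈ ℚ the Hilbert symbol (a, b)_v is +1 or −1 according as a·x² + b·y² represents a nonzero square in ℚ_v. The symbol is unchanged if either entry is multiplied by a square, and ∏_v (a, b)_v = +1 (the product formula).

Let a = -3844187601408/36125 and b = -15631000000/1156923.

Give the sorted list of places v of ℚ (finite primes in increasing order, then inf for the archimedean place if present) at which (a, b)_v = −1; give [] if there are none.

(a, b) ≡ (-60610, -957) mod (ℚ^×)²; places V = {2, 3, 5, 7, 11, 17, 19, 23, 29, 53, ∞}.
(a,b)_29: α=1, u≡15; β=1, v≡28 (mod 29); (15|29)=-1, (28|29)=+1; sign (−1)^0·-1^1·+1^1 = -1.
(a,b)_5: α=-3, u≡3; β=6, v≡2 (mod 5); (3|5)=-1, (2|5)=-1; sign (−1)^0·-1^6·-1^-3 = -1.
(a,b)_2: α=9, β=6; u≡7, v≡3 (mod 8); ε(u)ε(v)=1·1, αω(v)=9·1, βω(u)=6·0; sum ≡ 0  ⇒  +1.
(a,b)_53: α=2, u≡26; β=0, v≡39 (mod 53); (26|53)=-1, (39|53)=-1; sign (−1)^0·-1^0·-1^2 = +1.
(a,b)_23: α=0, u≡16; β=-2, v≡4 (mod 23); (16|23)=+1, (4|23)=+1; sign (−1)^0·+1^-2·+1^0 = +1.
(a,b)_3: α=2, u≡2; β=-7, v≡2 (mod 3); (2|3)=-1, (2|3)=-1; sign (−1)^0·-1^-7·-1^2 = -1.
(a,b)_7: α=2, u≡5; β=2, v≡2 (mod 7); (5|7)=-1, (2|7)=+1; sign (−1)^0·-1^2·+1^2 = +1.
(a,b)_19: α=1, u≡8; β=0, v≡8 (mod 19); (8|19)=-1, (8|19)=-1; sign (−1)^0·-1^0·-1^1 = -1.
(a,b)_∞: sgn(-60610)=−, sgn(-957)=−, so -1.
(a,b)_11: α=1, u≡9; β=1, v≡1 (mod 11); (9|11)=+1, (1|11)=+1; sign (−1)^1·+1^1·+1^1 = -1.
(a,b)_17: α=-2, u≡12; β=0, v≡6 (mod 17); (12|17)=-1, (6|17)=-1; sign (−1)^0·-1^0·-1^-2 = +1.
(-60610, -957 / ℚ) ramifies at {3, 5, 11, 19, 29, ∞}: a division algebra.

[3, 5, 11, 19, 29, inf]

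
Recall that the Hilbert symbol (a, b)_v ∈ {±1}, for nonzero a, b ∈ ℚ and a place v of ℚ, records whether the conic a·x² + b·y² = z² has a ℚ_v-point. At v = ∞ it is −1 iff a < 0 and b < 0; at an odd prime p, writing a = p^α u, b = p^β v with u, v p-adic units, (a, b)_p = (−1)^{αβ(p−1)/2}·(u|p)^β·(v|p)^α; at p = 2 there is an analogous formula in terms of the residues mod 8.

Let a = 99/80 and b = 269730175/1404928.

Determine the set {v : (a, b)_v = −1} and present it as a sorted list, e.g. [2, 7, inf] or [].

[7, 11]

(a, b) ≡ (55, 1729) mod (ℚ^×)²; places V = {2, 3, 5, 7, 11, 13, 19, ∞}.
(a,b)_∞: sgn(55)=+, sgn(1729)=+, so +1.
(a,b)_13: α=0, u≡4; β=1, v≡4 (mod 13); (4|13)=+1, (4|13)=+1; sign (−1)^0·+1^1·+1^0 = +1.
(a,b)_3: α=2, u≡1; β=0, v≡1 (mod 3); (1|3)=+1, (1|3)=+1; sign (−1)^0·+1^0·+1^2 = +1.
(a,b)_19: α=0, u≡1; β=3, v≡3 (mod 19); (1|19)=+1, (3|19)=-1; sign (−1)^0·+1^3·-1^0 = +1.
(a,b)_5: α=-1, u≡4; β=2, v≡4 (mod 5); (4|5)=+1, (4|5)=+1; sign (−1)^0·+1^2·+1^-1 = +1.
(a,b)_2: α=-4, β=-12; u≡7, v≡1 (mod 8); ε(u)ε(v)=1·0, αω(v)=-4·0, βω(u)=-12·0; sum ≡ 0  ⇒  +1.
(a,b)_11: α=1, u≡3; β=2, v≡10 (mod 11); (3|11)=+1, (10|11)=-1; sign (−1)^0·+1^2·-1^1 = -1.
(a,b)_7: α=0, u≡5; β=-3, v≡1 (mod 7); (5|7)=-1, (1|7)=+1; sign (−1)^0·-1^-3·+1^0 = -1.
|Ram(55, 1729)| = 2, even; anisotropic at {7, 11}.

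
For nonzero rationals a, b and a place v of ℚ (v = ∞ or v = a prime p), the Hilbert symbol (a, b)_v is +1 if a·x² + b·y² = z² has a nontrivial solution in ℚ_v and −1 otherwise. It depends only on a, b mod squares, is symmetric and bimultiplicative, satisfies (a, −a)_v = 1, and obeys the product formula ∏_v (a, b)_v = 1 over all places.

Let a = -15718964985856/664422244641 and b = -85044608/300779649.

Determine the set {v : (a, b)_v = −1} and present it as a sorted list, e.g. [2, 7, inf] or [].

Mod squares: a ≡ -19, b ≡ -38. Check v ∈ {∞, 2, 3, 11, 17, 19, 41, 47}.
v=11: a=11^2·(≡3), b=11^2·(≡6) mod 11; (3|11)=+1, (6|11)=-1; (−1)^{2·2·5}·(+1)^2·(-1)^2 = +1.
v=17: a=17^2·(≡15), b=17^2·(≡13) mod 17; (15|17)=+1, (13|17)=+1; (−1)^{2·2·8}·(+1)^2·(+1)^2 = +1.
v=47: a=47^-4·(≡27), b=47^-2·(≡6) mod 47; (27|47)=+1, (6|47)=+1; (−1)^{-4·-2·23}·(+1)^-2·(+1)^-4 = +1.
v=∞: -19 < 0 and -38 < 0  ⇒  (a,b)_∞ = -1.
v=3: a=3^-4·(≡2), b=3^-4·(≡1) mod 3; (2|3)=-1, (1|3)=+1; (−1)^{-4·-4·1}·(-1)^-4·(+1)^-4 = +1.
v=41: a=41^-2·(≡13), b=41^-2·(≡35) mod 41; (13|41)=-1, (35|41)=-1; (−1)^{-2·-2·20}·(-1)^-2·(-1)^-2 = +1.
v=19: a=19^3·(≡3), b=19^1·(≡4) mod 19; (3|19)=-1, (4|19)=+1; (−1)^{3·1·9}·(-1)^1·(+1)^3 = +1.
v=2: v_2(a)=16, v_2(b)=7; units ≡ 5, 5 (mod 8); ε·ε+αω+βω = 0·0+16·1+7·1 ≡ 1  ⇒  (a,b)_2 = -1.
Ram(-19, -38) = {2, ∞}; no ℚ_2-point on the conic.

[2, inf]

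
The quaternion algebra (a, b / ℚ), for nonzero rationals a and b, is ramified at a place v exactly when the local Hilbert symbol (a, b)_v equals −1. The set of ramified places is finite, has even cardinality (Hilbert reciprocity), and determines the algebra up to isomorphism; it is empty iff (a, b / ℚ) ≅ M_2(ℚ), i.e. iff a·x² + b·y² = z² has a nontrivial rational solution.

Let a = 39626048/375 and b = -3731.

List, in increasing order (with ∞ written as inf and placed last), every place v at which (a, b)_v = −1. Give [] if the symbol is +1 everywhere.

[7, 41]

Mod squares: a ≡ 76755, b ≡ -3731. Check v ∈ {∞, 2, 3, 5, 7, 11, 13, 17, 41, 43}.
v=7: a=7^1·(≡5), b=7^1·(≡6) mod 7; (5|7)=-1, (6|7)=-1; (−1)^{1·1·3}·(-1)^1·(-1)^1 = -1.
v=11: a=11^2·(≡7), b=11^0·(≡9) mod 11; (7|11)=-1, (9|11)=+1; (−1)^{2·0·5}·(-1)^0·(+1)^2 = +1.
v=5: a=5^-3·(≡1), b=5^0·(≡4) mod 5; (1|5)=+1, (4|5)=+1; (−1)^{-3·0·2}·(+1)^0·(+1)^-3 = +1.
v=∞: 76755 > 0 and -3731 < 0  ⇒  (a,b)_∞ = +1.
v=17: a=17^1·(≡6), b=17^0·(≡9) mod 17; (6|17)=-1, (9|17)=+1; (−1)^{1·0·8}·(-1)^0·(+1)^1 = +1.
v=43: a=43^1·(≡32), b=43^0·(≡10) mod 43; (32|43)=-1, (10|43)=+1; (−1)^{1·0·21}·(-1)^0·(+1)^1 = +1.
v=41: a=41^0·(≡34), b=41^1·(≡32) mod 41; (34|41)=-1, (32|41)=+1; (−1)^{0·1·20}·(-1)^1·(+1)^0 = -1.
v=2: v_2(a)=6, v_2(b)=0; units ≡ 3, 5 (mod 8); ε·ε+αω+βω = 1·0+6·1+0·1 ≡ 0  ⇒  (a,b)_2 = +1.
v=13: a=13^0·(≡3), b=13^1·(≡12) mod 13; (3|13)=+1, (12|13)=+1; (−1)^{0·1·6}·(+1)^1·(+1)^0 = +1.
v=3: a=3^-1·(≡1), b=3^0·(≡1) mod 3; (1|3)=+1, (1|3)=+1; (−1)^{-1·0·1}·(+1)^0·(+1)^-1 = +1.
Ram(76755, -3731) = {7, 41}; no ℚ_7-point on the conic.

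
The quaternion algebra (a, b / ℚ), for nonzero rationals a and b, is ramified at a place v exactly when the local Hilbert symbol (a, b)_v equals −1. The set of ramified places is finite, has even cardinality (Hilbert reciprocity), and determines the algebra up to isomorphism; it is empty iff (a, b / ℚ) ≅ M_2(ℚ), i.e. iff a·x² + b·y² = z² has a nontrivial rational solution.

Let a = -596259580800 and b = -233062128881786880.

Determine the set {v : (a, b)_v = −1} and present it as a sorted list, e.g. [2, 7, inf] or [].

(a, b) ≡ (-2622, -4942470) mod (ℚ^×)²; places V = {2, 3, 5, 13, 19, 23, 29, ∞}.
(a,b)_13: α=2, u≡10; β=3, v≡8 (mod 13); (10|13)=+1, (8|13)=-1; sign (−1)^0·+1^3·-1^2 = +1.
(a,b)_5: α=2, u≡3; β=1, v≡4 (mod 5); (3|5)=-1, (4|5)=+1; sign (−1)^0·-1^1·+1^2 = -1.
(a,b)_∞: sgn(-2622)=−, sgn(-4942470)=−, so -1.
(a,b)_2: α=7, β=13; u≡1, v≡5 (mod 8); ε(u)ε(v)=0·0, αω(v)=7·1, βω(u)=13·0; sum ≡ 1  ⇒  -1.
(a,b)_3: α=1, u≡2; β=5, v≡2 (mod 3); (2|3)=-1, (2|3)=-1; sign (−1)^1·-1^5·-1^1 = -1.
(a,b)_23: α=1, u≡18; β=1, v≡11 (mod 23); (18|23)=+1, (11|23)=-1; sign (−1)^1·+1^1·-1^1 = +1.
(a,b)_29: α=2, u≡10; β=3, v≡21 (mod 29); (10|29)=-1, (21|29)=-1; sign (−1)^0·-1^3·-1^2 = -1.
(a,b)_19: α=1, u≡10; β=1, v≡18 (mod 19); (10|19)=-1, (18|19)=-1; sign (−1)^1·-1^1·-1^1 = -1.
(-2622, -4942470 / ℚ) ramifies at {2, 3, 5, 19, 29, ∞}: a division algebra.

[2, 3, 5, 19, 29, inf]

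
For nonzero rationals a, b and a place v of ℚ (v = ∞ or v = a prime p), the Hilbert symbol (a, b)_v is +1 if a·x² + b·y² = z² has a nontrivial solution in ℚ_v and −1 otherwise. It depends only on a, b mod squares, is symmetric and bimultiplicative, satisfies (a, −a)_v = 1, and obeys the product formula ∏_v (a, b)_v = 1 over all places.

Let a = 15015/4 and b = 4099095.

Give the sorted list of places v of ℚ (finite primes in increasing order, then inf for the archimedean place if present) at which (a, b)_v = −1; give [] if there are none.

(a, b) ≡ (15015, 55) mod (ℚ^×)²; places V = {2, 3, 5, 7, 11, 13, ∞}.
(a,b)_13: α=1, u≡6; β=2, v≡10 (mod 13); (6|13)=-1, (10|13)=+1; sign (−1)^0·-1^2·+1^1 = +1.
(a,b)_7: α=1, u≡6; β=2, v≡5 (mod 7); (6|7)=-1, (5|7)=-1; sign (−1)^0·-1^2·-1^1 = -1.
(a,b)_2: α=-2, β=0; u≡7, v≡7 (mod 8); ε(u)ε(v)=1·1, αω(v)=-2·0, βω(u)=0·0; sum ≡ 1  ⇒  -1.
(a,b)_∞: sgn(15015)=+, sgn(55)=+, so +1.
(a,b)_3: α=1, u≡1; β=2, v≡1 (mod 3); (1|3)=+1, (1|3)=+1; sign (−1)^0·+1^2·+1^1 = +1.
(a,b)_5: α=1, u≡2; β=1, v≡4 (mod 5); (2|5)=-1, (4|5)=+1; sign (−1)^0·-1^1·+1^1 = -1.
(a,b)_11: α=1, u≡3; β=1, v≡9 (mod 11); (3|11)=+1, (9|11)=+1; sign (−1)^1·+1^1·+1^1 = -1.
|Ram(15015, 55)| = 4, even; anisotropic at {2, 5, 7, 11}.

[2, 5, 7, 11]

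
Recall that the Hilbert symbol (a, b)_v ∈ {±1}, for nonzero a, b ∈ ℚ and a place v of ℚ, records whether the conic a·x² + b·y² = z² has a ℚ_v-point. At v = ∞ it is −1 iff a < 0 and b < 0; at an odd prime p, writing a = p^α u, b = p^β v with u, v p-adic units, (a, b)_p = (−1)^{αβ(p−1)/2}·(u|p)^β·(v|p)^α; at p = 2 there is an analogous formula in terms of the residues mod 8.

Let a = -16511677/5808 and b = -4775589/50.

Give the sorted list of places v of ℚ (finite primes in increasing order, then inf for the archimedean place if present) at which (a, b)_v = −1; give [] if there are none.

Mod squares: a ≡ -39, b ≡ -442. Check v ∈ {∞, 2, 3, 5, 7, 11, 13, 17, 23}.
v=23: a=23^2·(≡19), b=23^0·(≡4) mod 23; (19|23)=-1, (4|23)=+1; (−1)^{2·0·11}·(-1)^0·(+1)^2 = +1.
v=∞: -39 < 0 and -442 < 0  ⇒  (a,b)_∞ = -1.
v=13: a=13^1·(≡1), b=13^1·(≡6) mod 13; (1|13)=+1, (6|13)=-1; (−1)^{1·1·6}·(+1)^1·(-1)^1 = -1.
v=2: v_2(a)=-4, v_2(b)=-1; units ≡ 1, 3 (mod 8); ε·ε+αω+βω = 0·1+-4·1+-1·0 ≡ 0  ⇒  (a,b)_2 = +1.
v=3: a=3^-1·(≡2), b=3^2·(≡2) mod 3; (2|3)=-1, (2|3)=-1; (−1)^{-1·2·1}·(-1)^2·(-1)^-1 = -1.
v=7: a=7^4·(≡5), b=7^4·(≡6) mod 7; (5|7)=-1, (6|7)=-1; (−1)^{4·4·3}·(-1)^4·(-1)^4 = +1.
v=5: a=5^0·(≡1), b=5^-2·(≡3) mod 5; (1|5)=+1, (3|5)=-1; (−1)^{0·-2·2}·(+1)^-2·(-1)^0 = +1.
v=11: a=11^-2·(≡4), b=11^0·(≡1) mod 11; (4|11)=+1, (1|11)=+1; (−1)^{-2·0·5}·(+1)^0·(+1)^-2 = +1.
v=17: a=17^0·(≡6), b=17^1·(≡9) mod 17; (6|17)=-1, (9|17)=+1; (−1)^{0·1·8}·(-1)^1·(+1)^0 = -1.
(-39, -442 / ℚ) ramifies at {3, 13, 17, ∞}: a division algebra.

[3, 13, 17, inf]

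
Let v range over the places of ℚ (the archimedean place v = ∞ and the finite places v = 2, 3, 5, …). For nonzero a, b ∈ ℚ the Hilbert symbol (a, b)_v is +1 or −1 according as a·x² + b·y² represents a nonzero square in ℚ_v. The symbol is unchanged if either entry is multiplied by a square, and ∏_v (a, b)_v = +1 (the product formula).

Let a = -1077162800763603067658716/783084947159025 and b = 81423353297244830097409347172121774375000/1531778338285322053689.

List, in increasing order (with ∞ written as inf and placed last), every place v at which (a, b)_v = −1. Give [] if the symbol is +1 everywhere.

Mod squares: a ≡ -391, b ≡ 64790. Check v ∈ {∞, 2, 3, 5, 7, 11, 13, 17, 19, 23, 31, 37}.
v=∞: -391 < 0 and 64790 > 0  ⇒  (a,b)_∞ = +1.
v=17: a=17^1·(≡10), b=17^2·(≡6) mod 17; (10|17)=-1, (6|17)=-1; (−1)^{1·2·8}·(-1)^2·(-1)^1 = -1.
v=3: a=3^-4·(≡2), b=3^-10·(≡2) mod 3; (2|3)=-1, (2|3)=-1; (−1)^{-4·-10·1}·(-1)^-10·(-1)^-4 = +1.
v=13: a=13^2·(≡9), b=13^2·(≡8) mod 13; (9|13)=+1, (8|13)=-1; (−1)^{2·2·6}·(+1)^2·(-1)^2 = +1.
v=2: v_2(a)=2, v_2(b)=3; units ≡ 1, 3 (mod 8); ε·ε+αω+βω = 0·1+2·1+3·0 ≡ 0  ⇒  (a,b)_2 = +1.
v=31: a=31^4·(≡26), b=31^5·(≡6) mod 31; (26|31)=-1, (6|31)=-1; (−1)^{4·5·15}·(-1)^5·(-1)^4 = -1.
v=5: a=5^-2·(≡4), b=5^7·(≡3) mod 5; (4|5)=+1, (3|5)=-1; (−1)^{-2·7·2}·(+1)^7·(-1)^-2 = +1.
v=23: a=23^5·(≡16), b=23^8·(≡11) mod 23; (16|23)=+1, (11|23)=-1; (−1)^{5·8·11}·(+1)^8·(-1)^5 = -1.
v=19: a=19^4·(≡10), b=19^7·(≡5) mod 19; (10|19)=-1, (5|19)=+1; (−1)^{4·7·9}·(-1)^7·(+1)^4 = -1.
v=7: a=7^-10·(≡2), b=7^-12·(≡6) mod 7; (2|7)=+1, (6|7)=-1; (−1)^{-10·-12·3}·(+1)^-12·(-1)^-10 = +1.
v=37: a=37^-2·(≡28), b=37^-4·(≡33) mod 37; (28|37)=+1, (33|37)=+1; (−1)^{-2·-4·18}·(+1)^-4·(+1)^-2 = +1.
v=11: a=11^2·(≡1), b=11^3·(≡1) mod 11; (1|11)=+1, (1|11)=+1; (−1)^{2·3·5}·(+1)^3·(+1)^2 = +1.
Ram(-391, 64790) = {17, 19, 23, 31}; no ℚ_17-point on the conic.

[17, 19, 23, 31]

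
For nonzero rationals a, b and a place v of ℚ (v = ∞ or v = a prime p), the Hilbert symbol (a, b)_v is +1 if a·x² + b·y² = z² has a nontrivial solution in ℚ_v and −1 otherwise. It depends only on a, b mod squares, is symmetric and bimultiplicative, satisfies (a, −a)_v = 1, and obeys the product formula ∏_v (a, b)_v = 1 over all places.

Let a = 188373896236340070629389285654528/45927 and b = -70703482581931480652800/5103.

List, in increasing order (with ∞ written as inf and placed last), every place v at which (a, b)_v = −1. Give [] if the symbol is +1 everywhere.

Mod squares: a ≡ 51457861, b ≡ -1729. Check v ∈ {∞, 2, 3, 5, 7, 11, 13, 17, 19, 29, 31, 37}.
v=∞: 51457861 > 0 and -1729 < 0  ⇒  (a,b)_∞ = +1.
v=7: a=7^-1·(≡5), b=7^-1·(≡5) mod 7; (5|7)=-1, (5|7)=-1; (−1)^{-1·-1·3}·(-1)^-1·(-1)^-1 = -1.
v=37: a=37^3·(≡25), b=37^2·(≡34) mod 37; (25|37)=+1, (34|37)=+1; (−1)^{3·2·18}·(+1)^2·(+1)^3 = +1.
v=19: a=19^0·(≡9), b=19^1·(≡17) mod 19; (9|19)=+1, (17|19)=+1; (−1)^{0·1·9}·(+1)^1·(+1)^0 = +1.
v=5: a=5^0·(≡4), b=5^2·(≡1) mod 5; (4|5)=+1, (1|5)=+1; (−1)^{0·2·2}·(+1)^2·(+1)^0 = +1.
v=29: a=29^3·(≡21), b=29^2·(≡15) mod 29; (21|29)=-1, (15|29)=-1; (−1)^{3·2·14}·(-1)^2·(-1)^3 = -1.
v=31: a=31^3·(≡9), b=31^2·(≡7) mod 31; (9|31)=+1, (7|31)=+1; (−1)^{3·2·15}·(+1)^2·(+1)^3 = +1.
v=2: v_2(a)=16, v_2(b)=10; units ≡ 5, 7 (mod 8); ε·ε+αω+βω = 0·1+16·0+10·1 ≡ 0  ⇒  (a,b)_2 = +1.
v=13: a=13^1·(≡8), b=13^1·(≡12) mod 13; (8|13)=-1, (12|13)=+1; (−1)^{1·1·6}·(-1)^1·(+1)^1 = -1.
v=3: a=3^-8·(≡1), b=3^-6·(≡2) mod 3; (1|3)=+1, (2|3)=-1; (−1)^{-8·-6·1}·(+1)^-6·(-1)^-8 = +1.
v=17: a=17^7·(≡9), b=17^4·(≡7) mod 17; (9|17)=+1, (7|17)=-1; (−1)^{7·4·8}·(+1)^4·(-1)^7 = -1.
v=11: a=11^4·(≡5), b=11^2·(≡3) mod 11; (5|11)=+1, (3|11)=+1; (−1)^{4·2·5}·(+1)^2·(+1)^4 = +1.
(51457861, -1729 / ℚ) ramifies at {7, 13, 17, 29}: a division algebra.

[7, 13, 17, 29]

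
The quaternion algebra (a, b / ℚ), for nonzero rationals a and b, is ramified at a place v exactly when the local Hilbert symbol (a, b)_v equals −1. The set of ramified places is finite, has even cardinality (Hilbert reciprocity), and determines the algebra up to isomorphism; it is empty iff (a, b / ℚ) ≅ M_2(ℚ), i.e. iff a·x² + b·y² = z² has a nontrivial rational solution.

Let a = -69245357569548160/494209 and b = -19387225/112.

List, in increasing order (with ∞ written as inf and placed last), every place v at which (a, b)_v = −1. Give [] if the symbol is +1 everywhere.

[5, 7, 29, inf]

Mod squares: a ≡ -910, b ≡ -44863. Check v ∈ {∞, 2, 5, 7, 11, 13, 17, 19, 29, 37}.
v=13: a=13^1·(≡2), b=13^1·(≡6) mod 13; (2|13)=-1, (6|13)=-1; (−1)^{1·1·6}·(-1)^1·(-1)^1 = +1.
v=∞: -910 < 0 and -44863 < 0  ⇒  (a,b)_∞ = -1.
v=29: a=29^0·(≡8), b=29^1·(≡26) mod 29; (8|29)=-1, (26|29)=-1; (−1)^{0·1·14}·(-1)^1·(-1)^0 = -1.
v=7: a=7^7·(≡5), b=7^-1·(≡5) mod 7; (5|7)=-1, (5|7)=-1; (−1)^{7·-1·3}·(-1)^-1·(-1)^7 = -1.
v=5: a=5^1·(≡2), b=5^2·(≡3) mod 5; (2|5)=-1, (3|5)=-1; (−1)^{1·2·2}·(-1)^2·(-1)^1 = -1.
v=37: a=37^-2·(≡15), b=37^0·(≡35) mod 37; (15|37)=-1, (35|37)=-1; (−1)^{-2·0·18}·(-1)^0·(-1)^-2 = +1.
v=11: a=11^2·(≡4), b=11^2·(≡6) mod 11; (4|11)=+1, (6|11)=-1; (−1)^{2·2·5}·(+1)^2·(-1)^2 = +1.
v=19: a=19^-2·(≡10), b=19^0·(≡12) mod 19; (10|19)=-1, (12|19)=-1; (−1)^{-2·0·9}·(-1)^0·(-1)^-2 = +1.
v=17: a=17^4·(≡1), b=17^1·(≡2) mod 17; (1|17)=+1, (2|17)=+1; (−1)^{4·1·8}·(+1)^1·(+1)^4 = +1.
v=2: v_2(a)=7, v_2(b)=-4; units ≡ 1, 1 (mod 8); ε·ε+αω+βω = 0·0+7·0+-4·0 ≡ 0  ⇒  (a,b)_2 = +1.
|Ram(-910, -44863)| = 4, even; anisotropic at {5, 7, 29, ∞}.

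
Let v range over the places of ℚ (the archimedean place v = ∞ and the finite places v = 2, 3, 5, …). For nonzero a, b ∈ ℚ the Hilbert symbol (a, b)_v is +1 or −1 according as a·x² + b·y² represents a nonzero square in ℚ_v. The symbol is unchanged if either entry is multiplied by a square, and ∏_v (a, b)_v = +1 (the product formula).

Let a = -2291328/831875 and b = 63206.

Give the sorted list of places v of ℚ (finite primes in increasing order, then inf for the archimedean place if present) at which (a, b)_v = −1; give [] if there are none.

[2, 11]

(a, b) ≡ (-4862, 374) mod (ℚ^×)²; places V = {2, 3, 5, 11, 13, 17, ∞}.
(a,b)_2: α=7, β=1; u≡1, v≡3 (mod 8); ε(u)ε(v)=0·1, αω(v)=7·1, βω(u)=1·0; sum ≡ 1  ⇒  -1.
(a,b)_17: α=1, u≡14; β=1, v≡12 (mod 17); (14|17)=-1, (12|17)=-1; sign (−1)^0·-1^1·-1^1 = +1.
(a,b)_∞: sgn(-4862)=−, sgn(374)=+, so +1.
(a,b)_3: α=4, u≡1; β=0, v≡2 (mod 3); (1|3)=+1, (2|3)=-1; sign (−1)^0·+1^0·-1^4 = +1.
(a,b)_5: α=-4, u≡2; β=0, v≡1 (mod 5); (2|5)=-1, (1|5)=+1; sign (−1)^0·-1^0·+1^-4 = +1.
(a,b)_13: α=1, u≡10; β=2, v≡10 (mod 13); (10|13)=+1, (10|13)=+1; sign (−1)^0·+1^2·+1^1 = +1.
(a,b)_11: α=-3, u≡3; β=1, v≡4 (mod 11); (3|11)=+1, (4|11)=+1; sign (−1)^1·+1^1·+1^-3 = -1.
|Ram(-4862, 374)| = 2, even; anisotropic at {2, 11}.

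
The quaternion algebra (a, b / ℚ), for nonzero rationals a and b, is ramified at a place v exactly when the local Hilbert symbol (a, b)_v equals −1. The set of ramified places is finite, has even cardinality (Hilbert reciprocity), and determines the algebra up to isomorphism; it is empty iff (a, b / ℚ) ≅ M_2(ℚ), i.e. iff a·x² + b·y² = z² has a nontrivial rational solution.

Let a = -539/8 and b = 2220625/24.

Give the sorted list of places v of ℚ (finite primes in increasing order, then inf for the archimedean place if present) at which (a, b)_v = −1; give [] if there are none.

[3, 17]

(a, b) ≡ (-22, 21318) mod (ℚ^×)²; places V = {2, 3, 5, 7, 11, 17, 19, ∞}.
(a,b)_3: α=0, u≡2; β=-1, v≡2 (mod 3); (2|3)=-1, (2|3)=-1; sign (−1)^0·-1^-1·-1^0 = -1.
(a,b)_2: α=-3, β=-3; u≡5, v≡3 (mod 8); ε(u)ε(v)=0·1, αω(v)=-3·1, βω(u)=-3·1; sum ≡ 0  ⇒  +1.
(a,b)_17: α=0, u≡7; β=1, v≡2 (mod 17); (7|17)=-1, (2|17)=+1; sign (−1)^0·-1^1·+1^0 = -1.
(a,b)_∞: sgn(-22)=−, sgn(21318)=+, so +1.
(a,b)_19: α=0, u≡11; β=1, v≡5 (mod 19); (11|19)=+1, (5|19)=+1; sign (−1)^0·+1^1·+1^0 = +1.
(a,b)_5: α=0, u≡2; β=4, v≡2 (mod 5); (2|5)=-1, (2|5)=-1; sign (−1)^0·-1^4·-1^0 = +1.
(a,b)_11: α=1, u≡9; β=1, v≡7 (mod 11); (9|11)=+1, (7|11)=-1; sign (−1)^1·+1^1·-1^1 = +1.
(a,b)_7: α=2, u≡3; β=0, v≡5 (mod 7); (3|7)=-1, (5|7)=-1; sign (−1)^0·-1^0·-1^2 = +1.
Ram(-22, 21318) = {3, 17}; no ℚ_3-point on the conic.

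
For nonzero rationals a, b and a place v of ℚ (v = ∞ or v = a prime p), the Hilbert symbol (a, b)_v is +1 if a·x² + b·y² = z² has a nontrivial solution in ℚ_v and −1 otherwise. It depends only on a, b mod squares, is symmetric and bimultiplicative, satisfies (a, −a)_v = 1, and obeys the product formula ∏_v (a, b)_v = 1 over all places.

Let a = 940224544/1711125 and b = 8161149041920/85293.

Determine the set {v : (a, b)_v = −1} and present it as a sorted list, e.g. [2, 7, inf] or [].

(a, b) ≡ (7130, 10465) mod (ℚ^×)²; places V = {2, 3, 5, 7, 13, 23, 29, 31, ∞}.
(a,b)_3: α=-4, u≡2; β=-8, v≡1 (mod 3); (2|3)=-1, (1|3)=+1; sign (−1)^0·-1^-8·+1^-4 = +1.
(a,b)_13: α=-2, u≡7; β=-1, v≡12 (mod 13); (7|13)=-1, (12|13)=+1; sign (−1)^0·-1^-1·+1^-2 = -1.
(a,b)_7: α=2, u≡1; β=3, v≡2 (mod 7); (1|7)=+1, (2|7)=+1; sign (−1)^0·+1^3·+1^2 = +1.
(a,b)_29: α=2, u≡7; β=2, v≡4 (mod 29); (7|29)=+1, (4|29)=+1; sign (−1)^0·+1^2·+1^2 = +1.
(a,b)_2: α=5, β=8; u≡5, v≡1 (mod 8); ε(u)ε(v)=0·0, αω(v)=5·0, βω(u)=8·1; sum ≡ 0  ⇒  +1.
(a,b)_31: α=1, u≡30; β=2, v≡14 (mod 31); (30|31)=-1, (14|31)=+1; sign (−1)^0·-1^2·+1^1 = +1.
(a,b)_5: α=-3, u≡1; β=1, v≡3 (mod 5); (1|5)=+1, (3|5)=-1; sign (−1)^0·+1^1·-1^-3 = -1.
(a,b)_∞: sgn(7130)=+, sgn(10465)=+, so +1.
(a,b)_23: α=1, u≡15; β=1, v≡2 (mod 23); (15|23)=-1, (2|23)=+1; sign (−1)^1·-1^1·+1^1 = +1.
(7130, 10465 / ℚ) ramifies at {5, 13}: a division algebra.

[5, 13]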